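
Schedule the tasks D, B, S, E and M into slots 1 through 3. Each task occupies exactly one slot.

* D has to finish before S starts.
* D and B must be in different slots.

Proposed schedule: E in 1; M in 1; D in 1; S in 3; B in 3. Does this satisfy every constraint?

D has to finish before S starts — holds.
D and B must be in different slots — holds.

Yes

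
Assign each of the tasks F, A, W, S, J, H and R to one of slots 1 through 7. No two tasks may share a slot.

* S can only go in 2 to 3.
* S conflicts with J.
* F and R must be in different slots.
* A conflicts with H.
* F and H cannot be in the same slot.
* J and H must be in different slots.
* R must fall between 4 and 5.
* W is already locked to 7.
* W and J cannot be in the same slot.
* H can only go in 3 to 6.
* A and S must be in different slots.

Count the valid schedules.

Splitting on S: it can be 2 (36), 3 (24). Listing each branch's schedules as (F, A, W, J, H, R):
S=2: (1,3,7,4,6,5) (1,3,7,5,6,4) (1,3,7,6,4,5) (1,3,7,6,5,4) (1,4,7,3,6,5) (1,4,7,6,3,5) (1,5,7,3,6,4) (1,5,7,6,3,4) (1,6,7,3,4,5) (1,6,7,3,5,4) (1,6,7,4,3,5) (1,6,7,5,3,4) (3,1,7,4,6,5) (3,1,7,5,6,4) (3,1,7,6,4,5) (3,1,7,6,5,4) (3,4,7,1,6,5) (3,5,7,1,6,4) (3,6,7,1,4,5) (3,6,7,1,5,4) (4,1,7,3,6,5) (4,1,7,6,3,5) (4,3,7,1,6,5) (4,6,7,1,3,5) (5,1,7,3,6,4) (5,1,7,6,3,4) (5,3,7,1,6,4) (5,6,7,1,3,4) (6,1,7,3,4,5) (6,1,7,3,5,4) (6,1,7,4,3,5) (6,1,7,5,3,4) (6,3,7,1,4,5) (6,3,7,1,5,4) (6,4,7,1,3,5) (6,5,7,1,3,4) — 36.
S=3: (1,2,7,4,6,5) (1,2,7,5,6,4) (1,2,7,6,4,5) (1,2,7,6,5,4) (1,4,7,2,6,5) (1,5,7,2,6,4) (1,6,7,2,4,5) (1,6,7,2,5,4) (2,1,7,4,6,5) (2,1,7,5,6,4) (2,1,7,6,4,5) (2,1,7,6,5,4) (2,4,7,1,6,5) (2,5,7,1,6,4) (2,6,7,1,4,5) (2,6,7,1,5,4) (4,1,7,2,6,5) (4,2,7,1,6,5) (5,1,7,2,6,4) (5,2,7,1,6,4) (6,1,7,2,4,5) (6,1,7,2,5,4) (6,2,7,1,4,5) (6,2,7,1,5,4) — 24.
Summing: 36 + 24 = 60.

60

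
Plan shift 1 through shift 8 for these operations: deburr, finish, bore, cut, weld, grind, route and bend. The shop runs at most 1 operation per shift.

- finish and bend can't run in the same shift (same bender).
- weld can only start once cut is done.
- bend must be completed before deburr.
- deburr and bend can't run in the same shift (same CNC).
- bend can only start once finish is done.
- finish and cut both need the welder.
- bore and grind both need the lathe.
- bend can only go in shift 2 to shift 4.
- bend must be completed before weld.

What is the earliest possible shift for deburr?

Precedence pushes deburr to at least shift 3.
deburr at shift 3 is achievable: grind -> shift 7; deburr -> shift 3; weld -> shift 5; bore -> shift 6; route -> shift 8; finish -> shift 1; bend -> shift 2; cut -> shift 4.

shift 3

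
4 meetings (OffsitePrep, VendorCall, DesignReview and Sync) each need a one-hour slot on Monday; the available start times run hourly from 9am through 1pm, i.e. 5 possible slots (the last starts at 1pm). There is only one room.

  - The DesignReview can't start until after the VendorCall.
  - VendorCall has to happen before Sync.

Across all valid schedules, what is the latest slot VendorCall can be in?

11am

Downstream work caps VendorCall at 12pm.
VendorCall at 11am is achievable: DesignReview -> 12pm; OffsitePrep -> 9am; Sync -> 1pm; VendorCall -> 11am.
Nothing later works — the capacity limit rule out every slot after 11am.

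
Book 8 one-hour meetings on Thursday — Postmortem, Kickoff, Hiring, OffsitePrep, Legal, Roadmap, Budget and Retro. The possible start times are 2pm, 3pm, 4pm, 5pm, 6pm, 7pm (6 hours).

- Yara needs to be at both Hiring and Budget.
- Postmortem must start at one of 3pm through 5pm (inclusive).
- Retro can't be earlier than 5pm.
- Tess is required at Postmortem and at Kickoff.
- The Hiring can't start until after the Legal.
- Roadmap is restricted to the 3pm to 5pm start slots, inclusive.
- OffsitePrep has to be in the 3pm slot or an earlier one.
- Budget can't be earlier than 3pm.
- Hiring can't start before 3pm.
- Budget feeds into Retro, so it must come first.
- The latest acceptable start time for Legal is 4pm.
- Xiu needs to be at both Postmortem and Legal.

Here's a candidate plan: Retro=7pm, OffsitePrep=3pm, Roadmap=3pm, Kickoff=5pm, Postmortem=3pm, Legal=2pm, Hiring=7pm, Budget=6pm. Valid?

Budget feeds into Retro, so it must come first — holds.
The latest acceptable start time for Legal is 4pm — holds.
OffsitePrep has to be in the 3pm slot or an earlier one — holds.
The Hiring can't start until after the Legal — holds.
Roadmap is restricted to the 3pm to 5pm start slots, inclusive — holds.
Tess is required at Postmortem and at Kickoff — holds.
Xiu needs to be at both Postmortem and Legal — holds.
Hiring can't start before 3pm — holds.
Budget can't be earlier than 3pm — holds.
Postmortem must start at one of 3pm through 5pm (inclusive) — holds.
Yara needs to be at both Hiring and Budget — holds.
Retro can't be earlier than 5pm — holds.

Yes, all constraints hold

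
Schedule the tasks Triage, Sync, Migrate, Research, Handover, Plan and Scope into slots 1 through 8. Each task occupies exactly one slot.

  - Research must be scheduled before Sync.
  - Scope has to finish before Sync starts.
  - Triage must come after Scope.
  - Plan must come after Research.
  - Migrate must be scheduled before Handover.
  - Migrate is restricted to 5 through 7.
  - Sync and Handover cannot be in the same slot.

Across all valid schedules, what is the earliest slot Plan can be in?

Precedence pushes Plan to at least 2.
Plan at 2 is achievable: Sync -> 2, Triage -> 2, Scope -> 1, Handover -> 6, Plan -> 2, Migrate -> 5, Research -> 1.

2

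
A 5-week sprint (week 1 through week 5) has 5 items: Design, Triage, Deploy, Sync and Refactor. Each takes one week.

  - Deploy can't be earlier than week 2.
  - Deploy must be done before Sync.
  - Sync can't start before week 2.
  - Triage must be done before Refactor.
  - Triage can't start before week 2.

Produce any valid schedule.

Design -> week 1, Deploy -> week 2, Refactor -> week 3, Triage -> week 2, Sync -> week 3

Checking: Triage(week 2) before Refactor(week 3); Deploy(week 2) before Sync(week 3); Sync=week 3 in [week 2,week 5]; Triage=week 2 in [week 2,week 5]; Deploy=week 2 in [week 2,week 5].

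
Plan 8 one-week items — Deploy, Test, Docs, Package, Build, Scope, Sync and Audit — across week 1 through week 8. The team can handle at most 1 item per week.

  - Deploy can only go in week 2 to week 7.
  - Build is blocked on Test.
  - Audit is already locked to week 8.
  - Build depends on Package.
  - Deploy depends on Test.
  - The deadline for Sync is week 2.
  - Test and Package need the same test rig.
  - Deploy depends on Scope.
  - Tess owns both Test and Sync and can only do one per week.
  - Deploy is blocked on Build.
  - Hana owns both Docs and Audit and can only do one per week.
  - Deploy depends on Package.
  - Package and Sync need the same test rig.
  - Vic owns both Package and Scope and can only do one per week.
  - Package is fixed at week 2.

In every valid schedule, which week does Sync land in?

week 1

Sync's window is week 1–week 2.
Package is fixed at week 2, and Sync can't share a week with Package.
So Sync must be week 1.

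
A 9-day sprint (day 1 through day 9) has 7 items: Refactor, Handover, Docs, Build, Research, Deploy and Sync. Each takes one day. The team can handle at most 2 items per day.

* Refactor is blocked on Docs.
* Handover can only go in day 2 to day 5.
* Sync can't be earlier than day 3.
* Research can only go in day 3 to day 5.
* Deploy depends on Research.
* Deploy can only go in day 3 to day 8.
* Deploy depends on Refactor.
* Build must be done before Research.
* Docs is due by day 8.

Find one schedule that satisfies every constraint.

Handover in day 2; Deploy in day 4; Refactor in day 2; Sync in day 3; Build in day 1; Docs in day 1; Research in day 3

Checking: Refactor(day 2) before Deploy(day 4); Build(day 1) before Research(day 3); Research(day 3) before Deploy(day 4); Docs(day 1) before Refactor(day 2); Research=day 3 in [day 3,day 5]; Deploy=day 4 in [day 3,day 8]; Sync=day 3 in [day 3,day 9]; Handover=day 2 in [day 2,day 5]; Docs=day 1 in [day 1,day 8]; max 2 per day (cap 2).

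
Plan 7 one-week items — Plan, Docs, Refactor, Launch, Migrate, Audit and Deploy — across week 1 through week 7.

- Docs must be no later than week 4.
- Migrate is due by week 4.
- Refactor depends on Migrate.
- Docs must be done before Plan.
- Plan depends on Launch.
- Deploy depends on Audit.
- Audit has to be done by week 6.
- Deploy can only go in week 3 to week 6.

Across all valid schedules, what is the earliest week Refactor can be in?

Precedence pushes Refactor to at least week 2.
Refactor at week 2 is achievable: Audit in week 1; Deploy in week 3; Plan in week 2; Docs in week 1; Launch in week 1; Refactor in week 2; Migrate in week 1.

week 2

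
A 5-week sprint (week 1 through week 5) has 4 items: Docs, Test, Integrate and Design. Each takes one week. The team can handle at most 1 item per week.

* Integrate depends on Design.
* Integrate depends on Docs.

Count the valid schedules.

Splitting on Docs: it can be week 1 (12), week 2 (12), week 3 (10), week 4 (6). Listing each branch's schedules as (Test, Integrate, Design) by week number:
Docs=week 1: (2,4,3) (2,5,3) (2,5,4) (3,4,2) (3,5,2) (3,5,4) (4,3,2) (4,5,2) (4,5,3) (5,3,2) (5,4,2) (5,4,3) — 12.
Docs=week 2: (1,4,3) (1,5,3) (1,5,4) (3,4,1) (3,5,1) (3,5,4) (4,3,1) (4,5,1) (4,5,3) (5,3,1) (5,4,1) (5,4,3) — 12.
Docs=week 3: (1,4,2) (1,5,2) (1,5,4) (2,4,1) (2,5,1) (2,5,4) (4,5,1) (4,5,2) (5,4,1) (5,4,2) — 10.
Docs=week 4: (1,5,2) (1,5,3) (2,5,1) (2,5,3) (3,5,1) (3,5,2) — 6.
Summing: 12 + 12 + 10 + 6 = 40.

40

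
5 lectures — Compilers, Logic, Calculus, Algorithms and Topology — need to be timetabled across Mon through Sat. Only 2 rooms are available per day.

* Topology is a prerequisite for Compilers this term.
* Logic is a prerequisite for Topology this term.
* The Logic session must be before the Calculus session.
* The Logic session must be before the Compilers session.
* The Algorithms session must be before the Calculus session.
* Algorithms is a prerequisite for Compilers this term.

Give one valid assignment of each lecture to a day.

Logic=Mon, Calculus=Tue, Algorithms=Mon, Compilers=Wed, Topology=Tue

Checking: Logic(Mon) before Topology(Tue); Algorithms(Mon) before Compilers(Wed); Logic(Mon) before Compilers(Wed); Algorithms(Mon) before Calculus(Tue); Topology(Tue) before Compilers(Wed); Logic(Mon) before Calculus(Tue); max 2 per day (cap 2).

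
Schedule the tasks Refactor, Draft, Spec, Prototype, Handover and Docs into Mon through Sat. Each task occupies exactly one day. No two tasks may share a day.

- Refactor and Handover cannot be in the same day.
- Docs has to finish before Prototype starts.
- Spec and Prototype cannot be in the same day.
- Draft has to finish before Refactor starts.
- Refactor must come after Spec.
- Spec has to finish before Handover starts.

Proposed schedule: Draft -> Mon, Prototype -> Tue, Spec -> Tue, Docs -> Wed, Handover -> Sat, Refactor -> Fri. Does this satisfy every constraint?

No. Spec and Prototype cannot be in the same day is not satisfied.

Refactor and Handover cannot be in the same day — holds.
Draft has to finish before Refactor starts — holds.
No two tasks may share a day — violated.
Spec has to finish before Handover starts — holds.
Docs has to finish before Prototype starts — violated.
Refactor must come after Spec — holds.
Spec and Prototype cannot be in the same day — violated.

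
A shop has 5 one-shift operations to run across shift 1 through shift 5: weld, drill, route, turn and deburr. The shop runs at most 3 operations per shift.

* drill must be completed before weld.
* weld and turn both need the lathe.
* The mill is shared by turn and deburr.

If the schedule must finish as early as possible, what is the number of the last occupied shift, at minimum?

2

The precedence chain requires at least 2 distinct shifts.
With at most 3 per shift and 5 operations, at least 2 shifts are needed.
2 works (last occupied shift: shift 2): for example deburr in shift 2, turn in shift 1, drill in shift 1, route in shift 1, weld in shift 2.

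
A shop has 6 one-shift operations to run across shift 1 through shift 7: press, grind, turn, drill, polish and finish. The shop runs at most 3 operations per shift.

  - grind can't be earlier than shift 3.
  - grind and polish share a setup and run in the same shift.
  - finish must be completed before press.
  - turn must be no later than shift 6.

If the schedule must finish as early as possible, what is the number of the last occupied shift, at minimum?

The precedence chain requires at least 2 distinct shifts.
With at most 3 per shift and 6 operations, at least 2 shifts are needed.
grind can't be placed before shift 3, so the schedule must run through at least shift 3.
3 works (last occupied shift: shift 3): for example drill -> shift 1; press -> shift 2; finish -> shift 1; grind -> shift 3; turn -> shift 1; polish -> shift 3.

shift 3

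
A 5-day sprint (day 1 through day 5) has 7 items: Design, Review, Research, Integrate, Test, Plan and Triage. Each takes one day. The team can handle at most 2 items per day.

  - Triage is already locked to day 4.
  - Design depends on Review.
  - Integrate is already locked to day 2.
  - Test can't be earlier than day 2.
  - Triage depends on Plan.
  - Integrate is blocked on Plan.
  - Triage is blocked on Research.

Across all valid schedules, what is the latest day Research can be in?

Downstream work caps Research at day 3.
Research at day 3 is achievable: Test -> day 2; Integrate -> day 2; Review -> day 1; Plan -> day 1; Triage -> day 4; Design -> day 3; Research -> day 3.

day 3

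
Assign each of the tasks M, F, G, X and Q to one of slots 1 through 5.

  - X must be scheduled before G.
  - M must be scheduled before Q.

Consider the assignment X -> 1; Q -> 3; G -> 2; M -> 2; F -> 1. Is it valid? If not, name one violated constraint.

X must be scheduled before G — holds.
M must be scheduled before Q — holds.

Yes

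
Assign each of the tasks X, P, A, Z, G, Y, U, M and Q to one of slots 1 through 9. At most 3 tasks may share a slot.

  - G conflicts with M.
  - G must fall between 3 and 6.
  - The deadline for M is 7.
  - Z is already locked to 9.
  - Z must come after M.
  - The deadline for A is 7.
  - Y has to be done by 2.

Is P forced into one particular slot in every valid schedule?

No

P can be 1 (e.g. Y -> 1; G -> 3; U -> 2; Q -> 3; A -> 2; X -> 2; P -> 1; M -> 1; Z -> 9) or 2 (e.g. Z in 9, P in 2, A in 1, M in 1, Y in 1, U in 2, G in 3, X in 2, Q in 3).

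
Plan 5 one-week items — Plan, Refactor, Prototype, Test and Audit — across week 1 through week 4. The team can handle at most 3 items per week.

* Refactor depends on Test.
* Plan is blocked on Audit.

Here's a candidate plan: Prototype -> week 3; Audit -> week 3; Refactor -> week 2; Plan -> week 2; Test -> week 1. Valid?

No. Plan is blocked on Audit is not satisfied.

Refactor depends on Test — holds.
The team can handle at most 3 items per week — holds.
Plan is blocked on Audit — violated.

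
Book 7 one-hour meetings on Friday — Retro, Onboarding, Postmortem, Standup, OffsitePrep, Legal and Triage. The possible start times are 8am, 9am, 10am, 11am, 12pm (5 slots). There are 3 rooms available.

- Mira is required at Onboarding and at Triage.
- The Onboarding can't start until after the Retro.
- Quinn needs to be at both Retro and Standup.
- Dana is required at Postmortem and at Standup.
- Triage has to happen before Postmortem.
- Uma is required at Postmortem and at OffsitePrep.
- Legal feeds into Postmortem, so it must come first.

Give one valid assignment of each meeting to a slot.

Retro -> 8am; Standup -> 10am; OffsitePrep -> 10am; Postmortem -> 9am; Triage -> 8am; Legal -> 8am; Onboarding -> 9am

Checking: Retro(8am) before Onboarding(9am); Legal(8am) before Postmortem(9am); Triage(8am) before Postmortem(9am); Postmortem(9am) != OffsitePrep(10am); Onboarding(9am) != Triage(8am); Postmortem(9am) != Standup(10am); Retro(8am) != Standup(10am); max 3 per slot (cap 3).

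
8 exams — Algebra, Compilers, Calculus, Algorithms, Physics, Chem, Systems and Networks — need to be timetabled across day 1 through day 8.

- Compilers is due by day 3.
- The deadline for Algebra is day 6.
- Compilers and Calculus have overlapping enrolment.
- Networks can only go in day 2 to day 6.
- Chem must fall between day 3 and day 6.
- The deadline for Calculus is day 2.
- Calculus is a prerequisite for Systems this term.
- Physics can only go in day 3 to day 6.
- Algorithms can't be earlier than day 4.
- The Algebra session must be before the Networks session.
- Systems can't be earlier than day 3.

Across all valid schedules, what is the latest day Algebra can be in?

day 5

Algebra's own window allows nothing later than day 6; downstream work caps Algebra at day 5.
Algebra at day 5 is achievable: Algorithms in day 4, Calculus in day 1, Chem in day 3, Networks in day 6, Systems in day 3, Physics in day 3, Compilers in day 2, Algebra in day 5.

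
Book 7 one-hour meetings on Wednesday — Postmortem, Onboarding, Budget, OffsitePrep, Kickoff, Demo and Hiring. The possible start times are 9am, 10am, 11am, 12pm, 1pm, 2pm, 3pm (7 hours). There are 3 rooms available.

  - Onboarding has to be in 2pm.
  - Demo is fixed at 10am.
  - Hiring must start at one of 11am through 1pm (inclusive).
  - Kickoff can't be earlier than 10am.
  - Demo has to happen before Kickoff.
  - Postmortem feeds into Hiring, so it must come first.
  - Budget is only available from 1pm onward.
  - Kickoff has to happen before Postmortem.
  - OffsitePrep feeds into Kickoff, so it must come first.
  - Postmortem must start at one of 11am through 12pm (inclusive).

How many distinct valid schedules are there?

6

Splitting on Budget: it can be 1pm (2), 2pm (2), 3pm (2). Listing each branch's schedules as (Postmortem, Onboarding, OffsitePrep, Kickoff, Demo, Hiring):
Budget=1pm: (12pm,2pm,9am,11am,10am,1pm) (12pm,2pm,10am,11am,10am,1pm) — 2.
Budget=2pm: (12pm,2pm,9am,11am,10am,1pm) (12pm,2pm,10am,11am,10am,1pm) — 2.
Budget=3pm: (12pm,2pm,9am,11am,10am,1pm) (12pm,2pm,10am,11am,10am,1pm) — 2.
Summing: 2 + 2 + 2 = 6.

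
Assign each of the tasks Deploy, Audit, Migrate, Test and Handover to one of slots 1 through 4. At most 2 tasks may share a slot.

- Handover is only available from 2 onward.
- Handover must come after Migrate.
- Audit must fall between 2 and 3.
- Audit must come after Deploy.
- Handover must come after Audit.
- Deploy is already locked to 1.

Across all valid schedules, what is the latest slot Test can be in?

4

Test at 4 is achievable: Test=4; Handover=3; Audit=2; Migrate=1; Deploy=1.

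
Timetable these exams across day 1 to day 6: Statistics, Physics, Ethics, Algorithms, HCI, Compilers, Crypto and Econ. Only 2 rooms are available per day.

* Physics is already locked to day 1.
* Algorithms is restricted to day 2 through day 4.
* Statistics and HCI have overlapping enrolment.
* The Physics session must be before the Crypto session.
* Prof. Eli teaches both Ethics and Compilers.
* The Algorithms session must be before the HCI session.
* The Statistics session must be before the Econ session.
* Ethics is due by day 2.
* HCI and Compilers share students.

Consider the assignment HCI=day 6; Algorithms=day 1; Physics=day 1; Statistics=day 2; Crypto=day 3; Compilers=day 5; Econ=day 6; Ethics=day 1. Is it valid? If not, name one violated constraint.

HCI and Compilers share students — holds.
Physics is already locked to day 1 — holds.
The Statistics session must be before the Econ session — holds.
The Physics session must be before the Crypto session — holds.
Ethics is due by day 2 — holds.
Algorithms is restricted to day 2 through day 4 — violated.
Only 2 rooms are available per day — violated.
Statistics and HCI have overlapping enrolment — holds.
Prof. Eli teaches both Ethics and Compilers — holds.
The Algorithms session must be before the HCI session — holds.

No. Algorithms is restricted to day 2 through day 4 is not satisfied.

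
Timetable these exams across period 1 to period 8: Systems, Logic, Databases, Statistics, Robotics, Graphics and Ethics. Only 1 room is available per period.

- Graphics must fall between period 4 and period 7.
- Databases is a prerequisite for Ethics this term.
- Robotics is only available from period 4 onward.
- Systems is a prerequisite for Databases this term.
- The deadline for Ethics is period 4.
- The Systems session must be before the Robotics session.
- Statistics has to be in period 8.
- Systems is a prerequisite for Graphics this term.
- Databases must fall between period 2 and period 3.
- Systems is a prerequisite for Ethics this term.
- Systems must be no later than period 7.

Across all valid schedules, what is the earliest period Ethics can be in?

Precedence pushes Ethics to at least period 3; Ethics's own window allows nothing later than period 4.
Ethics at period 3 is achievable: Systems -> period 1, Graphics -> period 4, Ethics -> period 3, Robotics -> period 5, Statistics -> period 8, Logic -> period 6, Databases -> period 2.

period 3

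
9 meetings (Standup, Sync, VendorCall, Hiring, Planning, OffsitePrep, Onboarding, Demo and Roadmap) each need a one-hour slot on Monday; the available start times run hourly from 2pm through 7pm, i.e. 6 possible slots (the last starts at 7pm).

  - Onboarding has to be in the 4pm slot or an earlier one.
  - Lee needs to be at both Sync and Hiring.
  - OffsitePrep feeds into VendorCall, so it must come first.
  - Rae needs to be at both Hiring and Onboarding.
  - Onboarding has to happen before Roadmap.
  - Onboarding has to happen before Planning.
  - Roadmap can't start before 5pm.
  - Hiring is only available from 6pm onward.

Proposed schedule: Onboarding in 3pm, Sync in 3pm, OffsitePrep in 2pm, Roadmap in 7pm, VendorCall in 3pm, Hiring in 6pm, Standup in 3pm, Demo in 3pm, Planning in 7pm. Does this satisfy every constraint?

Rae needs to be at both Hiring and Onboarding — holds.
OffsitePrep feeds into VendorCall, so it must come first — holds.
Onboarding has to be in the 4pm slot or an earlier one — holds.
Hiring is only available from 6pm onward — holds.
Onboarding has to happen before Planning — holds.
Onboarding has to happen before Roadmap — holds.
Lee needs to be at both Sync and Hiring — holds.
Roadmap can't start before 5pm — holds.

Yes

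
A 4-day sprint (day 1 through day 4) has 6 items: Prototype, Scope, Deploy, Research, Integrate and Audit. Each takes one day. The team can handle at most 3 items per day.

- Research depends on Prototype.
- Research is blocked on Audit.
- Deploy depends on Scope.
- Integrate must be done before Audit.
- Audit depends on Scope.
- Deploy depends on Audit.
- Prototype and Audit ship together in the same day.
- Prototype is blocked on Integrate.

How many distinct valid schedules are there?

8

Splitting on Prototype: it can be day 2 (4), day 3 (4). Listing each branch's schedules as (Scope, Deploy, Research, Integrate, Audit) by day number:
Prototype=day 2: (1,3,3,1,2) (1,3,4,1,2) (1,4,3,1,2) (1,4,4,1,2) — 4.
Prototype=day 3: (1,4,4,1,3) (1,4,4,2,3) (2,4,4,1,3) (2,4,4,2,3) — 4.
Summing: 4 + 4 = 8.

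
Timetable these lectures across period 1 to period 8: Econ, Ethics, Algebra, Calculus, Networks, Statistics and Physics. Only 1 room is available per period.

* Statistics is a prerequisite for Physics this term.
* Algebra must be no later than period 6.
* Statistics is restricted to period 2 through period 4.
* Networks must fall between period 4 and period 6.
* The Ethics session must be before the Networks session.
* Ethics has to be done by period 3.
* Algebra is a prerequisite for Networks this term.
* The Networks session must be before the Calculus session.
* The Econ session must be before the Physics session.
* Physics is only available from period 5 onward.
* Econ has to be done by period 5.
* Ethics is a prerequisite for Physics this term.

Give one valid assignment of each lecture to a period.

Statistics -> period 2, Econ -> period 5, Calculus -> period 7, Ethics -> period 1, Physics -> period 6, Networks -> period 4, Algebra -> period 3

Checking: Networks(period 4) before Calculus(period 7); Ethics(period 1) before Physics(period 6); Algebra(period 3) before Networks(period 4); Econ(period 5) before Physics(period 6); Statistics(period 2) before Physics(period 6); Ethics(period 1) before Networks(period 4); Econ=period 5 in [period 1,period 5]; Networks=period 4 in [period 4,period 6]; Physics=period 6 in [period 5,period 8]; Algebra=period 3 in [period 1,period 6]; Statistics=period 2 in [period 2,period 4]; Ethics=period 1 in [period 1,period 3]; max 1 per period (cap 1).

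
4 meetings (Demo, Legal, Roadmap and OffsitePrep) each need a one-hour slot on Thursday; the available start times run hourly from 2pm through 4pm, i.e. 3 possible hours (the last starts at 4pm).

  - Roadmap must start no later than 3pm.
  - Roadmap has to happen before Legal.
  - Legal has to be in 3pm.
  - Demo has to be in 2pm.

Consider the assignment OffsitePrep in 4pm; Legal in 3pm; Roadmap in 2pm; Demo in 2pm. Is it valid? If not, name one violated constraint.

Yes

Roadmap has to happen before Legal — holds.
Roadmap must start no later than 3pm — holds.
Legal has to be in 3pm — holds.
Demo has to be in 2pm — holds.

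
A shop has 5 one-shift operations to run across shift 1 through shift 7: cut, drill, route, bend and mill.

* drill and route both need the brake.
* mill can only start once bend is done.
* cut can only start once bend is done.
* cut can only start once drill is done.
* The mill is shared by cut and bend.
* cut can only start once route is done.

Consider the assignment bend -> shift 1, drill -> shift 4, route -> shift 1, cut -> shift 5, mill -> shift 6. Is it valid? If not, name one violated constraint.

mill can only start once bend is done — holds.
cut can only start once bend is done — holds.
cut can only start once route is done — holds.
drill and route both need the brake — holds.
The mill is shared by cut and bend — holds.
cut can only start once drill is done — holds.

Valid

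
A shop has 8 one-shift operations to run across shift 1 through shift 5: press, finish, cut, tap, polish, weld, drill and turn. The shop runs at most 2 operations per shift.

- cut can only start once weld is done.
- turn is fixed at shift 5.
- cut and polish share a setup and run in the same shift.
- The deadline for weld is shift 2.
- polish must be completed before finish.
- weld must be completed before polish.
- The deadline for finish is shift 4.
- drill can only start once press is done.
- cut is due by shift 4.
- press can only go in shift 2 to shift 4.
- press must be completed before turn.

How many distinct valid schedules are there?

30

Splitting on press: it can be shift 2 (10), shift 3 (11), shift 4 (9). Listing each branch's schedules as (finish, cut, tap, polish, weld, drill, turn) by shift number:
press=shift 2: (4,3,1,3,1,4,5) (4,3,1,3,1,5,5) (4,3,1,3,2,4,5) (4,3,1,3,2,5,5) (4,3,2,3,1,4,5) (4,3,2,3,1,5,5) (4,3,4,3,1,5,5) (4,3,4,3,2,5,5) (4,3,5,3,1,4,5) (4,3,5,3,2,4,5) — 10.
press=shift 3: (3,2,1,2,1,4,5) (3,2,1,2,1,5,5) (3,2,4,2,1,4,5) (3,2,4,2,1,5,5) (3,2,5,2,1,4,5) (4,2,1,2,1,4,5) (4,2,1,2,1,5,5) (4,2,3,2,1,4,5) (4,2,3,2,1,5,5) (4,2,4,2,1,5,5) (4,2,5,2,1,4,5) — 11.
press=shift 4: (3,2,1,2,1,5,5) (3,2,3,2,1,5,5) (3,2,4,2,1,5,5) (4,2,1,2,1,5,5) (4,2,3,2,1,5,5) (4,3,1,3,1,5,5) (4,3,1,3,2,5,5) (4,3,2,3,1,5,5) (4,3,2,3,2,5,5) — 9.
Summing: 10 + 11 + 9 = 30.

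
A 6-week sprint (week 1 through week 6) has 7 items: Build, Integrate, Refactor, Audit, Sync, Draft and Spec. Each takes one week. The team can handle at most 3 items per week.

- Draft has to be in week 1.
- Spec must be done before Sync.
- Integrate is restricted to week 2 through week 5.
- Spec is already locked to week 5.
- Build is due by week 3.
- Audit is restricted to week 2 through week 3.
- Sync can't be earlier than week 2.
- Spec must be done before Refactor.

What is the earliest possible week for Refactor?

week 6

Precedence pushes Refactor to at least week 6.
Refactor at week 6 is achievable: Integrate in week 2, Audit in week 2, Refactor in week 6, Draft in week 1, Spec in week 5, Build in week 1, Sync in week 6.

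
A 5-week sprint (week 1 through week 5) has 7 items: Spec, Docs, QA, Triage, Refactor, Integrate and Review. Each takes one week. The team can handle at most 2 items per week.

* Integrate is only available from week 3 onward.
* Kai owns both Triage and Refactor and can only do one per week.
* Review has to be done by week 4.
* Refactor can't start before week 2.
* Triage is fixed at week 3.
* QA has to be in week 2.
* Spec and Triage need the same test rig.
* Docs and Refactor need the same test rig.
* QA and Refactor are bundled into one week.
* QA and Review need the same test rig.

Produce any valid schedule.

Triage=week 3; Integrate=week 3; QA=week 2; Spec=week 1; Refactor=week 2; Docs=week 4; Review=week 1

Checking: Docs(week 4) != Refactor(week 2); Triage(week 3) != Refactor(week 2); Spec(week 1) != Triage(week 3); QA(week 2) != Review(week 1); QA = Refactor = week 2; Triage=week 3 in [week 3,week 3]; Integrate=week 3 in [week 3,week 5]; Refactor=week 2 in [week 2,week 5]; QA=week 2 in [week 2,week 2]; Review=week 1 in [week 1,week 4]; max 2 per week (cap 2).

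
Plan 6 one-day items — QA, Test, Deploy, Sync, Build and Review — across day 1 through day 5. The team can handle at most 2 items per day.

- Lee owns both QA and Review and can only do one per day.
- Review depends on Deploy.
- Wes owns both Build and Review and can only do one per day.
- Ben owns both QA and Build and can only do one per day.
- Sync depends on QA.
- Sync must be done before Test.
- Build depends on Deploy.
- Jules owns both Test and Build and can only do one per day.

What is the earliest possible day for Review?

Precedence pushes Review to at least day 2.
Review at day 2 is achievable: Build=day 4, Deploy=day 1, Review=day 2, QA=day 1, Sync=day 2, Test=day 3.

day 2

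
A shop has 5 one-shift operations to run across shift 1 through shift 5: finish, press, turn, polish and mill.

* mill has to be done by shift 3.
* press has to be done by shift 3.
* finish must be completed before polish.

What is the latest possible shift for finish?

shift 4

Downstream work caps finish at shift 4.
finish at shift 4 is achievable: mill=shift 1; polish=shift 5; press=shift 1; finish=shift 4; turn=shift 1.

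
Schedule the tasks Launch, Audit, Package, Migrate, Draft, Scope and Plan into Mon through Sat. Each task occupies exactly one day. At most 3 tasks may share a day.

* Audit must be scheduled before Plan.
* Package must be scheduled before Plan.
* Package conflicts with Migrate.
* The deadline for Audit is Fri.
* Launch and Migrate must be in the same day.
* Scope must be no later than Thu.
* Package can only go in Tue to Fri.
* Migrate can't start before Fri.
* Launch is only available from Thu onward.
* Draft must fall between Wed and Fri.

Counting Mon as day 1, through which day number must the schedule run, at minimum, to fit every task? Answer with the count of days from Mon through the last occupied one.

The precedence chain requires at least 2 distinct days.
With at most 3 per day and 7 tasks, at least 3 days are needed.
Migrate can't be placed before Fri — that is day 5 counting from Mon — so the schedule must run through at least 5 days.
5 works (last occupied day: Fri): for example Draft in Wed; Audit in Mon; Launch in Fri; Migrate in Fri; Package in Tue; Plan in Wed; Scope in Mon.

5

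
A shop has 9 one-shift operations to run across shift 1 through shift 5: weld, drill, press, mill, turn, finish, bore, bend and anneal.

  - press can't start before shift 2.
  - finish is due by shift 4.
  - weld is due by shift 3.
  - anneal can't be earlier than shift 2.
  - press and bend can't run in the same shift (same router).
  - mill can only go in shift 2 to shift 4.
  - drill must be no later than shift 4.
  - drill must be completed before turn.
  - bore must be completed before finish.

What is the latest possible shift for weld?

Weld's own window allows nothing later than shift 3.
weld at shift 3 is achievable: press=shift 2; turn=shift 2; bend=shift 1; drill=shift 1; mill=shift 2; finish=shift 2; weld=shift 3; anneal=shift 2; bore=shift 1.

shift 3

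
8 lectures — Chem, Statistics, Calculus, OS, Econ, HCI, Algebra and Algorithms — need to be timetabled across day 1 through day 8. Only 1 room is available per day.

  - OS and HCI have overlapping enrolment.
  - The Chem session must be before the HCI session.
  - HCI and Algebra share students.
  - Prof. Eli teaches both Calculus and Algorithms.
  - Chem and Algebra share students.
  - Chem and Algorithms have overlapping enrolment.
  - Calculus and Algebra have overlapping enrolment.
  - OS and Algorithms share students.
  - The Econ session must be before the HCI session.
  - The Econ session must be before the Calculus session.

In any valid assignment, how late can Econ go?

Downstream work caps Econ at day 7.
Econ at day 6 is achievable: Algebra in day 4; HCI in day 7; Econ in day 6; OS in day 3; Algorithms in day 5; Statistics in day 2; Chem in day 1; Calculus in day 8.
Nothing later works — the conflict and capacity constraints rule out every day after day 6.

day 6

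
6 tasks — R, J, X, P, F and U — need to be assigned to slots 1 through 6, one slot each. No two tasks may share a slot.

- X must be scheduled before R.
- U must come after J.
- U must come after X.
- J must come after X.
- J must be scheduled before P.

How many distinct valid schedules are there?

48

Splitting on R: it can be 2 (8), 3 (10), 4 (10), 5 (10), 6 (10). Listing each branch's schedules as (J, X, P, F, U):
R=2: (3,1,4,5,6) (3,1,4,6,5) (3,1,5,4,6) (3,1,5,6,4) (3,1,6,4,5) (3,1,6,5,4) (4,1,5,3,6) (4,1,6,3,5) — 8.
R=3: (2,1,4,5,6) (2,1,4,6,5) (2,1,5,4,6) (2,1,5,6,4) (2,1,6,4,5) (2,1,6,5,4) (4,1,5,2,6) (4,1,6,2,5) (4,2,5,1,6) (4,2,6,1,5) — 10.
R=4: (2,1,3,5,6) (2,1,3,6,5) (2,1,5,3,6) (2,1,5,6,3) (2,1,6,3,5) (2,1,6,5,3) (3,1,5,2,6) (3,1,6,2,5) (3,2,5,1,6) (3,2,6,1,5) — 10.
R=5: (2,1,3,4,6) (2,1,3,6,4) (2,1,4,3,6) (2,1,4,6,3) (2,1,6,3,4) (2,1,6,4,3) (3,1,4,2,6) (3,1,6,2,4) (3,2,4,1,6) (3,2,6,1,4) — 10.
R=6: (2,1,3,4,5) (2,1,3,5,4) (2,1,4,3,5) (2,1,4,5,3) (2,1,5,3,4) (2,1,5,4,3) (3,1,4,2,5) (3,1,5,2,4) (3,2,4,1,5) (3,2,5,1,4) — 10.
Summing: 8 + 10 + 10 + 10 + 10 = 48.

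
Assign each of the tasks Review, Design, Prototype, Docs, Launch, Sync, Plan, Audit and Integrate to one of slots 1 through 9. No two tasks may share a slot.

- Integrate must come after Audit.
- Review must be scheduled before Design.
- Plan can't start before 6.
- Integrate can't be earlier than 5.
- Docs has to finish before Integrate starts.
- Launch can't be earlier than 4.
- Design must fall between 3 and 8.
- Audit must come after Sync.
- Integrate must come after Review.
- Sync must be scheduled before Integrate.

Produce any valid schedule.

Review -> 1; Docs -> 4; Plan -> 6; Design -> 7; Prototype -> 9; Launch -> 8; Audit -> 3; Sync -> 2; Integrate -> 5

Checking: Sync(2) before Integrate(5); Review(1) before Integrate(5); Sync(2) before Audit(3); Docs(4) before Integrate(5); Review(1) before Design(7); Audit(3) before Integrate(5); Design=7 in [3,8]; Integrate=5 in [5,9]; Plan=6 in [6,9]; Launch=8 in [4,9]; max 1 per slot (cap 1).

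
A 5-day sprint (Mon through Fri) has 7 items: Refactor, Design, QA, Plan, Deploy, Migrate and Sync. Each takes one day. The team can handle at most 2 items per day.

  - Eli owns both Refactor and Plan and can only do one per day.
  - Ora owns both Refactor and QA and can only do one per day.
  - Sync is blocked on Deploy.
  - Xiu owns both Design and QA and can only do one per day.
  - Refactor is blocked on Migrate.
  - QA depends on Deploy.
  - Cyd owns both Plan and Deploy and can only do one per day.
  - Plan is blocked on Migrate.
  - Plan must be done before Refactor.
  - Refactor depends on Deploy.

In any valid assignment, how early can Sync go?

Tue

Precedence pushes Sync to at least Tue.
Sync at Tue is achievable: Design -> Wed, Sync -> Tue, Migrate -> Mon, QA -> Thu, Refactor -> Wed, Plan -> Tue, Deploy -> Mon.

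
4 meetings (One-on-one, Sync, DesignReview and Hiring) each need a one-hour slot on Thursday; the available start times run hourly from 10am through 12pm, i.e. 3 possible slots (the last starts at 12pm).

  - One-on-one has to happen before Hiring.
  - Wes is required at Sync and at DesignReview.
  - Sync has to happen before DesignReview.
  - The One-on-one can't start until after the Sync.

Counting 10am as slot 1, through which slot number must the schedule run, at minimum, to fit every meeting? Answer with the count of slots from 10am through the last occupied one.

3 slots

The precedence chain requires at least 3 distinct slots.
3 works (last occupied slot: 12pm): for example Sync in 10am; One-on-one in 11am; DesignReview in 11am; Hiring in 12pm.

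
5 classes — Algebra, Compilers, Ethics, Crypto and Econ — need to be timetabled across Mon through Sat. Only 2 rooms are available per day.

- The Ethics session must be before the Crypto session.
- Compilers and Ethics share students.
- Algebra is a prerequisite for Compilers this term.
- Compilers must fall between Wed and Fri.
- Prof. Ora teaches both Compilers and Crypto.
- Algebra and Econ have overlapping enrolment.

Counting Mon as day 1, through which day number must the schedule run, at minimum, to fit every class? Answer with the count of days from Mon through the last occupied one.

3

The precedence chain requires at least 2 distinct days.
With at most 2 per day and 5 classes, at least 3 days are needed.
Compilers can't be placed before Wed — that is day 3 counting from Mon — so the schedule must run through at least 3 days.
3 works (last occupied day: Wed): for example Crypto=Tue, Algebra=Mon, Ethics=Mon, Econ=Tue, Compilers=Wed.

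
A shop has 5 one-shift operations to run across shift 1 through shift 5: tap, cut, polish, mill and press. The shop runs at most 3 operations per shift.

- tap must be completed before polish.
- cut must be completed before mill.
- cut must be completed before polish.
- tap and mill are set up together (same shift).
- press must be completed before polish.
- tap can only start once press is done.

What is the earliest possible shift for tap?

Precedence pushes tap to at least shift 2; downstream work caps tap at shift 4.
tap at shift 2 is achievable: press=shift 1, tap=shift 2, mill=shift 2, polish=shift 3, cut=shift 1.

shift 2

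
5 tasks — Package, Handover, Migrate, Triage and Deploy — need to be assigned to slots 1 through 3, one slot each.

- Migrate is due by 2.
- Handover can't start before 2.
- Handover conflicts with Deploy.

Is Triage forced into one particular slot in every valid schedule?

No

Triage can be 1 (e.g. Deploy -> 1, Triage -> 1, Package -> 1, Handover -> 2, Migrate -> 1) or 2 (e.g. Migrate -> 1, Package -> 1, Deploy -> 1, Handover -> 2, Triage -> 2).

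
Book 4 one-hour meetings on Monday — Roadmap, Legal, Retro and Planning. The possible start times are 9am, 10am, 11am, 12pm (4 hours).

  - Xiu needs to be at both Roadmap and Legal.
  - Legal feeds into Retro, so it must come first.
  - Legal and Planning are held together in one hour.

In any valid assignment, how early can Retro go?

Precedence pushes Retro to at least 10am.
Retro at 10am is achievable: Roadmap in 10am, Legal in 9am, Planning in 9am, Retro in 10am.

10am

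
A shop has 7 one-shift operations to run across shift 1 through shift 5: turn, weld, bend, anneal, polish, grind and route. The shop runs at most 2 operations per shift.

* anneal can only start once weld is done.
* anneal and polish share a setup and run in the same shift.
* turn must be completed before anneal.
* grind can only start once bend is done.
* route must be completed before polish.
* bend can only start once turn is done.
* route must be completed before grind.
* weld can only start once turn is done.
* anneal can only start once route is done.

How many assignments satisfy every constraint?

Splitting on turn: it can be shift 1 (38), shift 2 (7). Listing each branch's schedules as (weld, bend, anneal, polish, grind, route) by shift number:
turn=shift 1: (2,2,3,3,4,1) (2,2,3,3,5,1) (2,2,4,4,3,1) (2,2,4,4,5,1) (2,2,4,4,5,3) (2,2,5,5,3,1) (2,2,5,5,4,1) (2,2,5,5,4,3) (2,3,4,4,5,1) (2,3,4,4,5,2) (2,3,4,4,5,3) (2,3,5,5,4,1) (2,3,5,5,4,2) (2,3,5,5,4,3) (2,4,3,3,5,1) (2,4,3,3,5,2) (3,2,4,4,3,1) (3,2,4,4,3,2) (3,2,4,4,5,1) (3,2,4,4,5,2) (3,2,4,4,5,3) (3,2,5,5,3,1) (3,2,5,5,3,2) (3,2,5,5,4,1) (3,2,5,5,4,2) (3,2,5,5,4,3) (3,3,4,4,5,1) (3,3,4,4,5,2) (3,3,5,5,4,1) (3,3,5,5,4,2) (4,2,5,5,3,1) (4,2,5,5,3,2) (4,2,5,5,4,1) (4,2,5,5,4,2) (4,2,5,5,4,3) (4,3,5,5,4,1) (4,3,5,5,4,2) (4,3,5,5,4,3) — 38.
turn=shift 2: (3,3,4,4,5,1) (3,3,4,4,5,2) (3,3,5,5,4,1) (3,3,5,5,4,2) (4,3,5,5,4,1) (4,3,5,5,4,2) (4,3,5,5,4,3) — 7.
Summing: 38 + 7 = 45.

45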